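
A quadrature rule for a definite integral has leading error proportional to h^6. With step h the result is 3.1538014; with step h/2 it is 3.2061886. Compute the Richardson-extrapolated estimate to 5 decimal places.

3.20702

The leading error scales as h^6; refining by a factor of 2 reduces it by 2^6 = 64.
Extrapolated value = (64·A(h/2) − A(h)) / (64 − 1)
= (64·3.2061886 − 3.1538014) / 63
= 202.0422690 / 63 = 3.2070201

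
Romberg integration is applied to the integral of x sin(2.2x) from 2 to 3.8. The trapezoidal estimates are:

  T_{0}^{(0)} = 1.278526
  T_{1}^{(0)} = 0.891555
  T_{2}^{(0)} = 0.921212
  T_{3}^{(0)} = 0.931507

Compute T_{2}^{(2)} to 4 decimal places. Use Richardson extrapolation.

0.9423

Richardson extrapolation on the trapezoidal column (denominator 4−1=3):
T_{1}^{(1)} = (4·0.891555 − 1.278526) / 3 = 0.762565
T_{2}^{(1)} = (4·0.921212 − 0.891555) / 3 = 0.931098
T_{2}^{(2)} = (16·0.931098 − 0.762565) / 15 = 0.942334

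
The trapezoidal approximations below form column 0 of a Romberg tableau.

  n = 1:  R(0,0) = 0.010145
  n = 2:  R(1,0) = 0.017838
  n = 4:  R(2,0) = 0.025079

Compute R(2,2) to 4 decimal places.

Richardson extrapolation on the trapezoidal column (denominator 4−1=3):
R(1,1) = (4·0.017838 − 0.010145) / 3 = 0.020402
R(2,1) = 0.025079 + (0.025079 − 0.017838)/3 = 0.027493
R(2,2) = 0.027493 + (0.027493 − 0.020402)/15 = 0.027966

0.0280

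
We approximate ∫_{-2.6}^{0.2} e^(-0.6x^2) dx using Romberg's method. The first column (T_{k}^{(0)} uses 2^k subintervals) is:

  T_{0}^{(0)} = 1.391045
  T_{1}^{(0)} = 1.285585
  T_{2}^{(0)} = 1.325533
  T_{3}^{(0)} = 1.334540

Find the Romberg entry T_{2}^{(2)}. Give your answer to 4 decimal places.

T_{1}^{(1)} = 1.285585 + (1.285585 − 1.391045)/3 = 1.250432
T_{2}^{(1)} = (4·1.325533 − 1.285585) / 3 = 1.338849
T_{2}^{(2)} = (16·1.338849 − 1.250432) / 15 = 1.344743
(Column j=1 coincides with Simpson's rule on the same nodes.)

1.3447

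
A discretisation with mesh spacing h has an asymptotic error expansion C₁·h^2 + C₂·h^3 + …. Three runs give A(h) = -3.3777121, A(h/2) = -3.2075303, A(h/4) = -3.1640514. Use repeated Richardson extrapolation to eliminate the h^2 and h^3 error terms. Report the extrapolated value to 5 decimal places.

-3.14938

First eliminate the h^2 term (factor 2^2 = 4):
  B₁ = (4·(-3.2075303) − (-3.3777121))/3 = -3.1508030
  B₂ = (4·(-3.1640514) − (-3.2075303))/3 = -3.1495584
Then eliminate the h^3 term (factor 2^3 = 8):
  (8·(-3.1495584) − (-3.1508030))/7 = -3.1493806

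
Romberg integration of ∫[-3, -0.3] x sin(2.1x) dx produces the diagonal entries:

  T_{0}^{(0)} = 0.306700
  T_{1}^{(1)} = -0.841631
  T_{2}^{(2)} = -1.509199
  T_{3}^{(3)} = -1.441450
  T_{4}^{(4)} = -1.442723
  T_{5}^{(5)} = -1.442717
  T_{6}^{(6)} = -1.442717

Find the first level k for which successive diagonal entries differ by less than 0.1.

k = 3

|T_{1}^{(1)} − T_{0}^{(0)}| = 1.148331 ≥ 0.1
|T_{2}^{(2)} − T_{1}^{(1)}| = 0.667568 ≥ 0.1
|T_{3}^{(3)} − T_{2}^{(2)}| = 0.067749 < 0.1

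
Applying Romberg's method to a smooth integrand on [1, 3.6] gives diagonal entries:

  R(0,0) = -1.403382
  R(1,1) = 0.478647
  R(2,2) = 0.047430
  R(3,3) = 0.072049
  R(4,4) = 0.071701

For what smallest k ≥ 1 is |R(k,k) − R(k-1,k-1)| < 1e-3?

|R(1,1) − R(0,0)| = 1.882029 ≥ 1e-3
|R(2,2) − R(1,1)| = 0.431217 ≥ 1e-3
|R(3,3) − R(2,2)| = 0.024619 ≥ 1e-3
|R(4,4) − R(3,3)| = 0.000348 < 1e-3

k = 4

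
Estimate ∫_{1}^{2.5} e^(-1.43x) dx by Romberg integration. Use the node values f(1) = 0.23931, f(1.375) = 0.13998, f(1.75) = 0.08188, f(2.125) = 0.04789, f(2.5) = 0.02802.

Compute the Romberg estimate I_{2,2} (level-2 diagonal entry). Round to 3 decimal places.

I_{0,0} (trapezoid, 1 panel, h=1.5000): 0.20050
I_{1,0} (trapezoid, 2 panels, h=0.7500): 0.16166
I_{2,0} (trapezoid, 4 panels, h=0.3750): 0.15128
I_{1,1} = 0.16166 + (0.16166 − 0.20050)/3 = 0.14871
I_{2,1} = 0.15128 + (0.15128 − 0.16166)/3 = 0.14782
I_{2,2} = 0.14782 + (0.14782 − 0.14871)/15 = 0.14776

0.148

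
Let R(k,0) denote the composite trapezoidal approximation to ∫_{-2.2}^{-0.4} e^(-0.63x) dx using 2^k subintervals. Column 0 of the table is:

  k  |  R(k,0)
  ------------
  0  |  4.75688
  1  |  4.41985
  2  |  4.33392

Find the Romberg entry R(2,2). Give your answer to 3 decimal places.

R(1,1) = 4.41985 + (4.41985 − 4.75688)/3 = 4.30751
R(2,1) = 4.33392 + (4.33392 − 4.41985)/3 = 4.30528
R(2,2) = (16·4.30528 − 4.30751) / 15 = 4.30513

4.305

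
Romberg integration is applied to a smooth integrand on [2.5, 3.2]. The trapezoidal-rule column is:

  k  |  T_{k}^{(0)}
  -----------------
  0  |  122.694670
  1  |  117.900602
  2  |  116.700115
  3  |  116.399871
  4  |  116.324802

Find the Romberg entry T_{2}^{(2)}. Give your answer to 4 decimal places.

116.2998

Richardson extrapolation on the trapezoidal column (denominator 4−1=3):
T_{1}^{(1)} = 117.900602 + (117.900602 − 122.694670)/3 = 116.302579
T_{2}^{(1)} = 116.700115 + (116.700115 − 117.900602)/3 = 116.299953
T_{2}^{(2)} = 116.299953 + (116.299953 − 116.302579)/15 = 116.299778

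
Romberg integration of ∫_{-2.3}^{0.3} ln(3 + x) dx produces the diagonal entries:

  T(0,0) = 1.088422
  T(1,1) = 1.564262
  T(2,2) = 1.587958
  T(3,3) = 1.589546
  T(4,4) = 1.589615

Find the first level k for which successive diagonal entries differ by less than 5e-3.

k = 3

|T(1,1) − T(0,0)| = 0.475840 ≥ 5e-3
|T(2,2) − T(1,1)| = 0.023696 ≥ 5e-3
|T(3,3) − T(2,2)| = 0.001588 < 5e-3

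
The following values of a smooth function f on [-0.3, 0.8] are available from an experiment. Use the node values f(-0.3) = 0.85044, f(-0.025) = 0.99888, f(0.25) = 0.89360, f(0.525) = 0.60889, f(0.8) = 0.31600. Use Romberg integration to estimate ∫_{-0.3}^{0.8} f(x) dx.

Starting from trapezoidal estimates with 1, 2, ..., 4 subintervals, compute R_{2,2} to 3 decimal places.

R_{0,0} (trapezoid, 1 panel, h=1.1000): 0.64154
R_{1,0} (trapezoid, 2 panels, h=0.5500): 0.81225
R_{2,0} (trapezoid, 4 panels, h=0.2750): 0.84826
R_{1,1} = 0.81225 + (0.81225 − 0.64154)/3 = 0.86915
R_{2,1} = 0.84826 + (0.84826 − 0.81225)/3 = 0.86026
R_{2,2} = 0.86026 + (0.86026 − 0.86915)/15 = 0.85967

0.860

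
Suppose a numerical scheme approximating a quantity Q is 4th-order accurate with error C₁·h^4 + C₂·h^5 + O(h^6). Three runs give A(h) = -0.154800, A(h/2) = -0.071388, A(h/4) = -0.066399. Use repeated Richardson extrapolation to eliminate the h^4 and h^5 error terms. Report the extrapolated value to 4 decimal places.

-0.0661

First eliminate the h^4 term (factor 2^4 = 16):
  B₁ = (16·(-0.071388) − (-0.154800))/15 = -0.065827
  B₂ = (16·(-0.066399) − (-0.071388))/15 = -0.066066
Then eliminate the h^5 term (factor 2^5 = 32):
  (32·(-0.066066) − (-0.065827))/31 = -0.066074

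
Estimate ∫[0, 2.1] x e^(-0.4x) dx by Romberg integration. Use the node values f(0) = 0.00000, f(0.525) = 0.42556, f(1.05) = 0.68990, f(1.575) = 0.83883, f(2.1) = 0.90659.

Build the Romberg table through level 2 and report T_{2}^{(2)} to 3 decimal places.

1.285

T_{0}^{(0)} (trapezoid, 1 panel, h=2.1000): 0.95192
T_{1}^{(0)} (trapezoid, 2 panels, h=1.0500): 1.20035
T_{2}^{(0)} (trapezoid, 4 panels, h=0.5250): 1.26398
T_{1}^{(1)} = 1.20035 + (1.20035 − 0.95192)/3 = 1.28316
T_{2}^{(1)} = 1.26398 + (1.26398 − 1.20035)/3 = 1.28519
T_{2}^{(2)} = 1.28519 + (1.28519 − 1.28316)/15 = 1.28533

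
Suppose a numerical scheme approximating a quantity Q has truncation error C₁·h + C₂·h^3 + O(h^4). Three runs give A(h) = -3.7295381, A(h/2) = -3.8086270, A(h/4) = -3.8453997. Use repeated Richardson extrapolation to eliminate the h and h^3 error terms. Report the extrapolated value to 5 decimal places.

-3.88138

First eliminate the h term (factor 2^1 = 2):
  B₁ = (2·(-3.8086270) − (-3.7295381))/1 = -3.8877159
  B₂ = (2·(-3.8453997) − (-3.8086270))/1 = -3.8821724
Then eliminate the h^3 term (factor 2^3 = 8):
  (8·(-3.8821724) − (-3.8877159))/7 = -3.8813805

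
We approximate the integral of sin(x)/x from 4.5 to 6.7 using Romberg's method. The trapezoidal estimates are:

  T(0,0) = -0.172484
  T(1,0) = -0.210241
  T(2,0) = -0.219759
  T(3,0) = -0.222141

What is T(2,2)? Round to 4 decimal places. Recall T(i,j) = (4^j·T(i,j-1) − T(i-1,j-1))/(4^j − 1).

-0.2229

Richardson extrapolation on the trapezoidal column (denominator 4−1=3):
T(1,1) = -0.210241 + (-0.210241 − (-0.172484))/3 = -0.222827
T(2,1) = (4·(-0.219759) − (-0.210241)) / 3 = -0.222932
T(2,2) = (16·(-0.222932) − (-0.222827)) / 15 = -0.222939
(Column j=1 coincides with Simpson's rule on the same nodes.)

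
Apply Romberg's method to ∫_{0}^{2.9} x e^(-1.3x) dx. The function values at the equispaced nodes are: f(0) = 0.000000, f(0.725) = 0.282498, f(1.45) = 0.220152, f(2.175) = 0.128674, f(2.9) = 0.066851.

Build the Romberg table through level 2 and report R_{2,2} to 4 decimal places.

0.5242

R_{0,0} (trapezoid, 1 panel, h=2.9000): 0.096934
R_{1,0} (trapezoid, 2 panels, h=1.4500): 0.367687
R_{2,0} (trapezoid, 4 panels, h=0.7250): 0.481943
R_{1,1} = 0.367687 + (0.367687 − 0.096934)/3 = 0.457938
R_{2,1} = 0.481943 + (0.481943 − 0.367687)/3 = 0.520028
R_{2,2} = 0.520028 + (0.520028 − 0.457938)/15 = 0.524167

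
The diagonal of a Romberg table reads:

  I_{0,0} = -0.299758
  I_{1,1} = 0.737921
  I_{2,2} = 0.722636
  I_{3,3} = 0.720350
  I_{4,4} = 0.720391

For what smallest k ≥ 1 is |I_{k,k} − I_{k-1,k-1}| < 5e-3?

k = 3

|I_{1,1} − I_{0,0}| = 1.037679 ≥ 5e-3
|I_{2,2} − I_{1,1}| = 0.015285 ≥ 5e-3
|I_{3,3} − I_{2,2}| = 0.002286 < 5e-3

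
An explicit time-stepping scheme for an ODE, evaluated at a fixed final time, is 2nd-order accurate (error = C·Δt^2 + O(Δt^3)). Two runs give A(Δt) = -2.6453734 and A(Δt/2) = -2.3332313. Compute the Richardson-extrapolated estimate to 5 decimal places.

Extrapolated value = (4·A(Δt/2) − A(Δt)) / (4 − 1)
= (4·(-2.3332313) − (-2.6453734)) / 3
= -6.6875518 / 3 = -2.2291839

-2.22918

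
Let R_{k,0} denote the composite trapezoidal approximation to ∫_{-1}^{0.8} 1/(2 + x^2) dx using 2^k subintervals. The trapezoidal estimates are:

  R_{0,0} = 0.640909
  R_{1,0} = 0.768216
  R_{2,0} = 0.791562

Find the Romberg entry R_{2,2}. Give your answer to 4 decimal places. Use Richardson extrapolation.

0.7986

Richardson extrapolation on the trapezoidal column (denominator 4−1=3):
R_{1,1} = 0.768216 + (0.768216 − 0.640909)/3 = 0.810652
R_{2,1} = 0.791562 + (0.791562 − 0.768216)/3 = 0.799344
R_{2,2} = (16·0.799344 − 0.810652) / 15 = 0.798590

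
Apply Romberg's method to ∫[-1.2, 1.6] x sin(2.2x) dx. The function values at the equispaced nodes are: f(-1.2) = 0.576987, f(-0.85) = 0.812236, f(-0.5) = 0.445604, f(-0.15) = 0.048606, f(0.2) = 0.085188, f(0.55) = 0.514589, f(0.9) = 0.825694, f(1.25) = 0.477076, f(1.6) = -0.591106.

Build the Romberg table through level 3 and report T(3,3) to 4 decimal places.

T(0,0) (trapezoid, 1 panel, h=2.8000): -0.019767
T(1,0) (trapezoid, 2 panels, h=1.4000): 0.109380
T(2,0) (trapezoid, 4 panels, h=0.7000): 0.944599
T(3,0) (trapezoid, 8 panels, h=0.3500): 1.120677
T(1,1) = 0.109380 + (0.109380 − (-0.019767))/3 = 0.152429
T(2,1) = 0.944599 + (0.944599 − 0.109380)/3 = 1.223005
T(3,1) = 1.120677 + (1.120677 − 0.944599)/3 = 1.179370
T(2,2) = 1.223005 + (1.223005 − 0.152429)/15 = 1.294377
T(3,2) = 1.179370 + (1.179370 − 1.223005)/15 = 1.176461
T(3,3) = 1.176461 + (1.176461 − 1.294377)/63 = 1.174589

1.1746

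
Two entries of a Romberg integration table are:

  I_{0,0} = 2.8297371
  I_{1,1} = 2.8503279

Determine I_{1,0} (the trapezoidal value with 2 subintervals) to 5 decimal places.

2.84518

From I_{1,1} = (4·I_{1,0} − I_{0,0})/3, solve for I_{1,0}:
4·I_{1,0} = 3·2.8503279 + 2.8297371 = 11.3807208
I_{1,0} = 2.8451802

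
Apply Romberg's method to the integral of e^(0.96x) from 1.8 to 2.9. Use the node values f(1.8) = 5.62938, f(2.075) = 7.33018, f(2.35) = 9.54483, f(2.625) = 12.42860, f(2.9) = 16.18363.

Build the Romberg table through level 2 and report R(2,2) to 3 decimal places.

10.994

R(0,0) (trapezoid, 1 panel, h=1.1000): 11.99716
R(1,0) (trapezoid, 2 panels, h=0.5500): 11.24823
R(2,0) (trapezoid, 4 panels, h=0.2750): 11.05778
R(1,1) = 11.24823 + (11.24823 − 11.99716)/3 = 10.99859
R(2,1) = 11.05778 + (11.05778 − 11.24823)/3 = 10.99430
R(2,2) = 10.99430 + (10.99430 − 10.99859)/15 = 10.99401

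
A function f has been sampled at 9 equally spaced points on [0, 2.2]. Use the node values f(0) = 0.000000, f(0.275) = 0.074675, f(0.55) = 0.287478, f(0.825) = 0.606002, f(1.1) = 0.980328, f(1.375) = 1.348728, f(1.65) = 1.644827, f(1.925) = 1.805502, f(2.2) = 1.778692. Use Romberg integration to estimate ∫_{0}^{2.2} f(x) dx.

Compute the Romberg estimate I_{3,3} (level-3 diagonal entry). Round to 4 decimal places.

2.1032

I_{0,0} (trapezoid, 1 panel, h=2.2000): 1.956561
I_{1,0} (trapezoid, 2 panels, h=1.1000): 2.056641
I_{2,0} (trapezoid, 4 panels, h=0.5500): 2.091088
I_{3,0} (trapezoid, 8 panels, h=0.2750): 2.100144
I_{1,1} = 2.056641 + (2.056641 − 1.956561)/3 = 2.090001
I_{2,1} = 2.091088 + (2.091088 − 2.056641)/3 = 2.102570
I_{3,1} = 2.100144 + (2.100144 − 2.091088)/3 = 2.103163
I_{2,2} = 2.102570 + (2.102570 − 2.090001)/15 = 2.103408
I_{3,2} = 2.103163 + (2.103163 − 2.102570)/15 = 2.103203
I_{3,3} = 2.103203 + (2.103203 − 2.103408)/63 = 2.103200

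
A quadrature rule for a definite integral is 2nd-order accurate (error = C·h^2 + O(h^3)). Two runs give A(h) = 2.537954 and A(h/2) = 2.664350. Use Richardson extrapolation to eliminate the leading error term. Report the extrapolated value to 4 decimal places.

Extrapolated value = (4·A(h/2) − A(h)) / (4 − 1)
= (4·2.664350 − 2.537954) / 3
= 8.119446 / 3 = 2.706482

2.7065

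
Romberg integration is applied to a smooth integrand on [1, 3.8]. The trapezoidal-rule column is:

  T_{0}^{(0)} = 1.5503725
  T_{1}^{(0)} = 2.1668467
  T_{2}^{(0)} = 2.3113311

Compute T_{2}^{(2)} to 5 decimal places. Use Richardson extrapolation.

Richardson extrapolation on the trapezoidal column (denominator 4−1=3):
T_{1}^{(1)} = 2.1668467 + (2.1668467 − 1.5503725)/3 = 2.3723381
T_{2}^{(1)} = 2.3113311 + (2.3113311 − 2.1668467)/3 = 2.3594926
T_{2}^{(2)} = 2.3594926 + (2.3594926 − 2.3723381)/15 = 2.3586362

2.35864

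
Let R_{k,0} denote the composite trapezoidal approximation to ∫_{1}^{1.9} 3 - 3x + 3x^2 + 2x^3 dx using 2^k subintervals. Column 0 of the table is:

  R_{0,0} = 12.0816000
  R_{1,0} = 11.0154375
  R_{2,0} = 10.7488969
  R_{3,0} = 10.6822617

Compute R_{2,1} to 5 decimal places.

10.66005

Richardson extrapolation on the trapezoidal column (denominator 4−1=3):
R_{2,1} = (4·10.7488969 − 11.0154375) / 3 = 10.6600500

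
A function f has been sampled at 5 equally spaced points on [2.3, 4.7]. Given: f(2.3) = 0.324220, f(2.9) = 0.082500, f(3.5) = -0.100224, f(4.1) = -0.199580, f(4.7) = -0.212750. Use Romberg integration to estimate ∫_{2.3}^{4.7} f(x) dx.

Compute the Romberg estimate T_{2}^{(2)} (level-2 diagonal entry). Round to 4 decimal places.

-0.1112

T_{0}^{(0)} (trapezoid, 1 panel, h=2.4000): 0.133764
T_{1}^{(0)} (trapezoid, 2 panels, h=1.2000): -0.053387
T_{2}^{(0)} (trapezoid, 4 panels, h=0.6000): -0.096941
T_{1}^{(1)} = -0.053387 + (-0.053387 − 0.133764)/3 = -0.115771
T_{2}^{(1)} = -0.096941 + (-0.096941 − (-0.053387))/3 = -0.111459
T_{2}^{(2)} = -0.111459 + (-0.111459 − (-0.115771))/15 = -0.111172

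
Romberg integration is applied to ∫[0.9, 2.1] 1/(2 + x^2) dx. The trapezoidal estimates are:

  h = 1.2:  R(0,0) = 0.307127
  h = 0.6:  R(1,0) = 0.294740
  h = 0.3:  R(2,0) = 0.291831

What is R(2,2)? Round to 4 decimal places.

0.2909

Richardson extrapolation on the trapezoidal column (denominator 4−1=3):
R(1,1) = 0.294740 + (0.294740 − 0.307127)/3 = 0.290611
R(2,1) = (4·0.291831 − 0.294740) / 3 = 0.290861
R(2,2) = (16·0.290861 − 0.290611) / 15 = 0.290878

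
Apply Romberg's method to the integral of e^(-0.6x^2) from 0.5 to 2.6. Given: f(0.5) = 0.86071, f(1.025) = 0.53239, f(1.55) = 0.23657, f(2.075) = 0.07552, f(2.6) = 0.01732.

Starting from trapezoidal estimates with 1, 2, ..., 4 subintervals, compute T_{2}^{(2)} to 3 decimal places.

0.664

T_{0}^{(0)} (trapezoid, 1 panel, h=2.1000): 0.92193
T_{1}^{(0)} (trapezoid, 2 panels, h=1.0500): 0.70936
T_{2}^{(0)} (trapezoid, 4 panels, h=0.5250): 0.67383
T_{1}^{(1)} = 0.70936 + (0.70936 − 0.92193)/3 = 0.63850
T_{2}^{(1)} = 0.67383 + (0.67383 − 0.70936)/3 = 0.66199
T_{2}^{(2)} = 0.66199 + (0.66199 − 0.63850)/15 = 0.66356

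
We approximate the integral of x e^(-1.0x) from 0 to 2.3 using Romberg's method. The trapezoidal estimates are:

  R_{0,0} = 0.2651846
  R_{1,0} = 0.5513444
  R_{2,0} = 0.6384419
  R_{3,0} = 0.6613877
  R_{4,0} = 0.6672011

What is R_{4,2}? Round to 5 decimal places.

0.66915

Richardson extrapolation on the trapezoidal column (denominator 4−1=3):
R_{3,1} = (4·0.6613877 − 0.6384419) / 3 = 0.6690363
R_{4,1} = (4·0.6672011 − 0.6613877) / 3 = 0.6691389
R_{4,2} = (16·0.6691389 − 0.6690363) / 15 = 0.6691457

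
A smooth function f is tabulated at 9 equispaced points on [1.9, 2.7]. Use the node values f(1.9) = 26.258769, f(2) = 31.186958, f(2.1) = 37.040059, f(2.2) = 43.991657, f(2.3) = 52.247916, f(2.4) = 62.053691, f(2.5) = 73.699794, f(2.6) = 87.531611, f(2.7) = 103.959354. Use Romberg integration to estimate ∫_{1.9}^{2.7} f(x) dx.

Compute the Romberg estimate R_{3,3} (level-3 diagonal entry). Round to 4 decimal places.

45.1748

R_{0,0} (trapezoid, 1 panel, h=0.8000): 52.087249
R_{1,0} (trapezoid, 2 panels, h=0.4000): 46.942791
R_{2,0} (trapezoid, 4 panels, h=0.2000): 45.619366
R_{3,0} (trapezoid, 8 panels, h=0.1000): 45.286075
R_{1,1} = 46.942791 + (46.942791 − 52.087249)/3 = 45.227972
R_{2,1} = 45.619366 + (45.619366 − 46.942791)/3 = 45.178224
R_{3,1} = 45.286075 + (45.286075 − 45.619366)/3 = 45.174978
R_{2,2} = 45.178224 + (45.178224 − 45.227972)/15 = 45.174907
R_{3,2} = 45.174978 + (45.174978 − 45.178224)/15 = 45.174762
R_{3,3} = 45.174762 + (45.174762 − 45.174907)/63 = 45.174760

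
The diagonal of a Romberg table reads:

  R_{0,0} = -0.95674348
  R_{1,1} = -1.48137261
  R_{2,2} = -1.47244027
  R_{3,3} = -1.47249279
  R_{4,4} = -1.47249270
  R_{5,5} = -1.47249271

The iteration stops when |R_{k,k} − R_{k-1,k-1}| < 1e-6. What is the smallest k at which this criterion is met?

|R_{1,1} − R_{0,0}| = 0.52462913 ≥ 1e-6
|R_{2,2} − R_{1,1}| = 0.00893234 ≥ 1e-6
|R_{3,3} − R_{2,2}| = 0.00005252 ≥ 1e-6
|R_{4,4} − R_{3,3}| = 0.00000009 < 1e-6

k = 4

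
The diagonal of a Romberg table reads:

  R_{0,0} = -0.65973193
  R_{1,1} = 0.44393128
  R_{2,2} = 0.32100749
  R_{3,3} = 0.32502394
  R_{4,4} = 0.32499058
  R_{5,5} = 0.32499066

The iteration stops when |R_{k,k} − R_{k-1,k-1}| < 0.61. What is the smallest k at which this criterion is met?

|R_{1,1} − R_{0,0}| = 1.10366321 ≥ 0.61
|R_{2,2} − R_{1,1}| = 0.12292379 < 0.61

k = 2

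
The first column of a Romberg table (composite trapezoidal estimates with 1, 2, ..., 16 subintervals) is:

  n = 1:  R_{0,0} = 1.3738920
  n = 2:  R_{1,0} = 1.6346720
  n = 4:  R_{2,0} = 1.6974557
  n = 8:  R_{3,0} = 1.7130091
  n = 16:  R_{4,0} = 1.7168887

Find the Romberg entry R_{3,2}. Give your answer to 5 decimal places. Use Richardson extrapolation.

Richardson extrapolation on the trapezoidal column (denominator 4−1=3):
R_{2,1} = 1.6974557 + (1.6974557 − 1.6346720)/3 = 1.7183836
R_{3,1} = (4·1.7130091 − 1.6974557) / 3 = 1.7181936
R_{3,2} = 1.7181936 + (1.7181936 − 1.7183836)/15 = 1.7181809

1.71818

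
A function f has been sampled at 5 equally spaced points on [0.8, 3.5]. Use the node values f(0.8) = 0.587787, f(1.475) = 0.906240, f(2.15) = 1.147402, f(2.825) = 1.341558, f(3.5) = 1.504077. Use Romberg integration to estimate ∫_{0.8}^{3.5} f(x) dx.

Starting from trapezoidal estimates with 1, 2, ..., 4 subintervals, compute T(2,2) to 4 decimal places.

3.0102

T(0,0) (trapezoid, 1 panel, h=2.7000): 2.824016
T(1,0) (trapezoid, 2 panels, h=1.3500): 2.961001
T(2,0) (trapezoid, 4 panels, h=0.6750): 2.997764
T(1,1) = 2.961001 + (2.961001 − 2.824016)/3 = 3.006663
T(2,1) = 2.997764 + (2.997764 − 2.961001)/3 = 3.010018
T(2,2) = 3.010018 + (3.010018 − 3.006663)/15 = 3.010242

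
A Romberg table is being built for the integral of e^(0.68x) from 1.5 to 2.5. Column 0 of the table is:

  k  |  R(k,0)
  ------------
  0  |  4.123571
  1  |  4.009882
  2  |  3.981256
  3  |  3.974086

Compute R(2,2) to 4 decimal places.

Richardson extrapolation on the trapezoidal column (denominator 4−1=3):
R(1,1) = 4.009882 + (4.009882 − 4.123571)/3 = 3.971986
R(2,1) = (4·3.981256 − 4.009882) / 3 = 3.971714
R(2,2) = 3.971714 + (3.971714 − 3.971986)/15 = 3.971696

3.9717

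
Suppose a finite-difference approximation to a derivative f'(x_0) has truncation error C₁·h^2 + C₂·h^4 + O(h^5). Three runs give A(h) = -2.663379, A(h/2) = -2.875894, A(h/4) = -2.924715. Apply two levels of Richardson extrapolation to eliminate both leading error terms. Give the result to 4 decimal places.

-2.9406

First eliminate the h^2 term (factor 2^2 = 4):
  B₁ = (4·(-2.875894) − (-2.663379))/3 = -2.946732
  B₂ = (4·(-2.924715) − (-2.875894))/3 = -2.940989
Then eliminate the h^4 term (factor 2^4 = 16):
  (16·(-2.940989) − (-2.946732))/15 = -2.940606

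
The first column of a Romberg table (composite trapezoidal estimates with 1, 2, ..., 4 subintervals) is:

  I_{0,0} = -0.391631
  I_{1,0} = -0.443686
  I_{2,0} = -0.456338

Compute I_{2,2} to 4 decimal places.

Richardson extrapolation on the trapezoidal column (denominator 4−1=3):
I_{1,1} = -0.443686 + (-0.443686 − (-0.391631))/3 = -0.461038
I_{2,1} = -0.456338 + (-0.456338 − (-0.443686))/3 = -0.460555
I_{2,2} = (16·(-0.460555) − (-0.461038)) / 15 = -0.460523

-0.4605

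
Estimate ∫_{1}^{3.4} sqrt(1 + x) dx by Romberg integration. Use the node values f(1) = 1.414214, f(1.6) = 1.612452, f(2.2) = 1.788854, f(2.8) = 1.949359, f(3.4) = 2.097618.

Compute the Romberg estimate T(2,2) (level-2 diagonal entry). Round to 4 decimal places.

T(0,0) (trapezoid, 1 panel, h=2.4000): 4.214198
T(1,0) (trapezoid, 2 panels, h=1.2000): 4.253724
T(2,0) (trapezoid, 4 panels, h=0.6000): 4.263949
T(1,1) = 4.253724 + (4.253724 − 4.214198)/3 = 4.266899
T(2,1) = 4.263949 + (4.263949 − 4.253724)/3 = 4.267357
T(2,2) = 4.267357 + (4.267357 − 4.266899)/15 = 4.267388

4.2674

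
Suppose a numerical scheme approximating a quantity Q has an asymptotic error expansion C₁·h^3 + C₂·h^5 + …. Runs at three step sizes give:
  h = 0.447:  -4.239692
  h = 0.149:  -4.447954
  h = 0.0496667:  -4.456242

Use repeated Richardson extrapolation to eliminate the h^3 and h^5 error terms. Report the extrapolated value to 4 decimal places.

First eliminate the h^3 term (factor 3^3 = 27):
  B₁ = (27·(-4.447954) − (-4.239692))/26 = -4.455964
  B₂ = (27·(-4.456242) − (-4.447954))/26 = -4.456561
Then eliminate the h^5 term (factor 3^5 = 243):
  (243·(-4.456561) − (-4.455964))/242 = -4.456563

-4.4566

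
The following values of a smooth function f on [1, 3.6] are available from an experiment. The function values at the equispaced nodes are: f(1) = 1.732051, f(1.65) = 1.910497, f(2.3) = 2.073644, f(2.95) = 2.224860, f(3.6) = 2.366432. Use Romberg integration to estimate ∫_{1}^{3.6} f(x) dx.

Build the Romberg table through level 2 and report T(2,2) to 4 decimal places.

5.3706

T(0,0) (trapezoid, 1 panel, h=2.6000): 5.328028
T(1,0) (trapezoid, 2 panels, h=1.3000): 5.359751
T(2,0) (trapezoid, 4 panels, h=0.6500): 5.367858
T(1,1) = 5.359751 + (5.359751 − 5.328028)/3 = 5.370325
T(2,1) = 5.367858 + (5.367858 − 5.359751)/3 = 5.370560
T(2,2) = 5.370560 + (5.370560 − 5.370325)/15 = 5.370576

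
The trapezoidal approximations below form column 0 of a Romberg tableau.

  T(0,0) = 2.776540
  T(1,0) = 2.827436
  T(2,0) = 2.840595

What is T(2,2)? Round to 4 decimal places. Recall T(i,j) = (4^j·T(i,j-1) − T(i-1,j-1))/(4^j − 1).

2.8450

T(1,1) = 2.827436 + (2.827436 − 2.776540)/3 = 2.844401
T(2,1) = 2.840595 + (2.840595 − 2.827436)/3 = 2.844981
T(2,2) = (16·2.844981 − 2.844401) / 15 = 2.845020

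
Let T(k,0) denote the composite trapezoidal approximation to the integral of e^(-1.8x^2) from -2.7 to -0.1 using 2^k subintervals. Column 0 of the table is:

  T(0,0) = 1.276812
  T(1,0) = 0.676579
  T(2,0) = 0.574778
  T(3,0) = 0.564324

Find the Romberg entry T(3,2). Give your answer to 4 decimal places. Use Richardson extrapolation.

T(2,1) = 0.574778 + (0.574778 − 0.676579)/3 = 0.540844
T(3,1) = 0.564324 + (0.564324 − 0.574778)/3 = 0.560839
T(3,2) = 0.560839 + (0.560839 − 0.540844)/15 = 0.562172

0.5622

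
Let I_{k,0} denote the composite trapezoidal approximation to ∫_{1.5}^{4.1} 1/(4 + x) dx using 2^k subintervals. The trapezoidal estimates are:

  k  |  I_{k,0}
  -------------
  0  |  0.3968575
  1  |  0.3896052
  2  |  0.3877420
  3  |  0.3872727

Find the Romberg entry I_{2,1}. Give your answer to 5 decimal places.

Richardson extrapolation on the trapezoidal column (denominator 4−1=3):
I_{2,1} = 0.3877420 + (0.3877420 − 0.3896052)/3 = 0.3871209

0.38712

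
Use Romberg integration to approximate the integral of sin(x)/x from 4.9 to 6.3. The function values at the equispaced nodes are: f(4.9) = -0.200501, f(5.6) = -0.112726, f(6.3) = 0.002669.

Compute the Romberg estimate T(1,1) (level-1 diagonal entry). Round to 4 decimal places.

-0.1514

T(0,0) (trapezoid, 1 panel, h=1.4000): -0.138482
T(1,0) (trapezoid, 2 panels, h=0.7000): -0.148149
T(1,1) = -0.148149 + (-0.148149 − (-0.138482))/3 = -0.151371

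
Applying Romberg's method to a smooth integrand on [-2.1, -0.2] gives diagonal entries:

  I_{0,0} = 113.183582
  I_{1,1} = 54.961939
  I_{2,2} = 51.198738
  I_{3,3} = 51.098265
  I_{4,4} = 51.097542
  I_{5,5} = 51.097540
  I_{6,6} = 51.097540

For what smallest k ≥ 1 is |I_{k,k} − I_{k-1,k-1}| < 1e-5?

k = 5

|I_{1,1} − I_{0,0}| = 58.221643 ≥ 1e-5
|I_{2,2} − I_{1,1}| = 3.763201 ≥ 1e-5
|I_{3,3} − I_{2,2}| = 0.100473 ≥ 1e-5
|I_{4,4} − I_{3,3}| = 0.000723 ≥ 1e-5
|I_{5,5} − I_{4,4}| = 0.000002 < 1e-5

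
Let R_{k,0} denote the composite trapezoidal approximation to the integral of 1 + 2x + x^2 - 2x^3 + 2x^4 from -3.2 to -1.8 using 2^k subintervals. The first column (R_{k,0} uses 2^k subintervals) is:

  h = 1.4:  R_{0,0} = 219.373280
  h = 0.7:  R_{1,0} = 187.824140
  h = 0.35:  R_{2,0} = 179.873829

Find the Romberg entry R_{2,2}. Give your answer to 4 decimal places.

177.2181

R_{1,1} = 187.824140 + (187.824140 − 219.373280)/3 = 177.307760
R_{2,1} = (4·179.873829 − 187.824140) / 3 = 177.223725
R_{2,2} = 177.223725 + (177.223725 − 177.307760)/15 = 177.218123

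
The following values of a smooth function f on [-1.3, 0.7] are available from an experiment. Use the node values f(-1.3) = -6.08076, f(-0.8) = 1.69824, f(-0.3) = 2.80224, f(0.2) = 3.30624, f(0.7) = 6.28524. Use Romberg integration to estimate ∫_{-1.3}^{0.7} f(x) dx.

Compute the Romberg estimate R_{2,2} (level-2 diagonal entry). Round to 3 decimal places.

4.338

R_{0,0} (trapezoid, 1 panel, h=2.0000): 0.20448
R_{1,0} (trapezoid, 2 panels, h=1.0000): 2.90448
R_{2,0} (trapezoid, 4 panels, h=0.5000): 3.95448
R_{1,1} = 2.90448 + (2.90448 − 0.20448)/3 = 3.80448
R_{2,1} = 3.95448 + (3.95448 − 2.90448)/3 = 4.30448
R_{2,2} = 4.30448 + (4.30448 − 3.80448)/15 = 4.33781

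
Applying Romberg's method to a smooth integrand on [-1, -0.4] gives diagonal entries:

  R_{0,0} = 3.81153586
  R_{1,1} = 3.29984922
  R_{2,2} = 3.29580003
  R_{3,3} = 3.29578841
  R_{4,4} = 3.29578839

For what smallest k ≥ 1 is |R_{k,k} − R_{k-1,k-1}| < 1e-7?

|R_{1,1} − R_{0,0}| = 0.51168664 ≥ 1e-7
|R_{2,2} − R_{1,1}| = 0.00404919 ≥ 1e-7
|R_{3,3} − R_{2,2}| = 0.00001162 ≥ 1e-7
|R_{4,4} − R_{3,3}| = 0.00000002 < 1e-7

k = 4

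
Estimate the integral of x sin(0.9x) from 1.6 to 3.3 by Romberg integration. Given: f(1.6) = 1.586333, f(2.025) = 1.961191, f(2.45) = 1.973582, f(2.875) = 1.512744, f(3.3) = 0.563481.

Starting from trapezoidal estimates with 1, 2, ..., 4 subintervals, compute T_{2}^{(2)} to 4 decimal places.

2.8314

T_{0}^{(0)} (trapezoid, 1 panel, h=1.7000): 1.827342
T_{1}^{(0)} (trapezoid, 2 panels, h=0.8500): 2.591216
T_{2}^{(0)} (trapezoid, 4 panels, h=0.4250): 2.772030
T_{1}^{(1)} = 2.591216 + (2.591216 − 1.827342)/3 = 2.845841
T_{2}^{(1)} = 2.772030 + (2.772030 − 2.591216)/3 = 2.832301
T_{2}^{(2)} = 2.832301 + (2.832301 − 2.845841)/15 = 2.831398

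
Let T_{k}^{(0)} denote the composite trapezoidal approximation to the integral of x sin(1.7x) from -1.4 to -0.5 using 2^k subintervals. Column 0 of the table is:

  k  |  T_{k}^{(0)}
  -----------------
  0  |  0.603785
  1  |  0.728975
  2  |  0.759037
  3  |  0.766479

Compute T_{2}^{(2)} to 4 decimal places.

0.7689

Richardson extrapolation on the trapezoidal column (denominator 4−1=3):
T_{1}^{(1)} = 0.728975 + (0.728975 − 0.603785)/3 = 0.770705
T_{2}^{(1)} = 0.759037 + (0.759037 − 0.728975)/3 = 0.769058
T_{2}^{(2)} = 0.769058 + (0.769058 − 0.770705)/15 = 0.768948
(Column j=1 coincides with Simpson's rule on the same nodes.)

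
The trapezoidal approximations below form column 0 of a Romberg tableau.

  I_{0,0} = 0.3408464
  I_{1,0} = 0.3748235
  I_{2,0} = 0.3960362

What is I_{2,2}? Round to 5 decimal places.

Richardson extrapolation on the trapezoidal column (denominator 4−1=3):
I_{1,1} = (4·0.3748235 − 0.3408464) / 3 = 0.3861492
I_{2,1} = 0.3960362 + (0.3960362 − 0.3748235)/3 = 0.4031071
I_{2,2} = 0.4031071 + (0.4031071 − 0.3861492)/15 = 0.4042376
(Column j=1 coincides with Simpson's rule on the same nodes.)

0.40424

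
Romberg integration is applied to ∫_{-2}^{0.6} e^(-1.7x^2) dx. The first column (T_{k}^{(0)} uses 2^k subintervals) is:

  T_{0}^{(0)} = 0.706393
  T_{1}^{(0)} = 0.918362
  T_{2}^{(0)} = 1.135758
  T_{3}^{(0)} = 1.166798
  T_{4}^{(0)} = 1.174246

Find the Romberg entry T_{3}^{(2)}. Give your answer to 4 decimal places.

T_{2}^{(1)} = (4·1.135758 − 0.918362) / 3 = 1.208223
T_{3}^{(1)} = (4·1.166798 − 1.135758) / 3 = 1.177145
T_{3}^{(2)} = 1.177145 + (1.177145 − 1.208223)/15 = 1.175073

1.1751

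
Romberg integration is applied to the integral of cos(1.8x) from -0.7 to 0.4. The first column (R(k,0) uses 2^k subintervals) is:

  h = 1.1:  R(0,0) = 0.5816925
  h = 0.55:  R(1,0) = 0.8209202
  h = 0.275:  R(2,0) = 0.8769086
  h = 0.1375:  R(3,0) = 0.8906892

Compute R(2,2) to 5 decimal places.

0.89523

R(1,1) = (4·0.8209202 − 0.5816925) / 3 = 0.9006628
R(2,1) = 0.8769086 + (0.8769086 − 0.8209202)/3 = 0.8955714
R(2,2) = 0.8955714 + (0.8955714 − 0.9006628)/15 = 0.8952320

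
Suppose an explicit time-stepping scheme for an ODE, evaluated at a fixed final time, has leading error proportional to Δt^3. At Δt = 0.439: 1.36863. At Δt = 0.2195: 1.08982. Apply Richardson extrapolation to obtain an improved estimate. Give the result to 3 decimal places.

1.050

Extrapolated value = (8·A(Δt/2) − A(Δt)) / (8 − 1)
= (8·1.08982 − 1.36863) / 7
= 7.34993 / 7 = 1.04999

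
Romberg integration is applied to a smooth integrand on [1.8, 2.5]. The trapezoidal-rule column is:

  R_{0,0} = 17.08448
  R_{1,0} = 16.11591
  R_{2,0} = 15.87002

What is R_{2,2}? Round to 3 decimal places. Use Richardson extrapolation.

15.788

R_{1,1} = 16.11591 + (16.11591 − 17.08448)/3 = 15.79305
R_{2,1} = (4·15.87002 − 16.11591) / 3 = 15.78806
R_{2,2} = (16·15.78806 − 15.79305) / 15 = 15.78773
(Column j=1 coincides with Simpson's rule on the same nodes.)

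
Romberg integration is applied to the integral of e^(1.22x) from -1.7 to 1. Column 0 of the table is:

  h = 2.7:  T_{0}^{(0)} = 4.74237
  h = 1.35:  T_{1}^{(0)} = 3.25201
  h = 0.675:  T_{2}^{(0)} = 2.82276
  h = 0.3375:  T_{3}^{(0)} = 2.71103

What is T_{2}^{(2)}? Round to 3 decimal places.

2.675

T_{1}^{(1)} = 3.25201 + (3.25201 − 4.74237)/3 = 2.75522
T_{2}^{(1)} = 2.82276 + (2.82276 − 3.25201)/3 = 2.67968
T_{2}^{(2)} = (16·2.67968 − 2.75522) / 15 = 2.67464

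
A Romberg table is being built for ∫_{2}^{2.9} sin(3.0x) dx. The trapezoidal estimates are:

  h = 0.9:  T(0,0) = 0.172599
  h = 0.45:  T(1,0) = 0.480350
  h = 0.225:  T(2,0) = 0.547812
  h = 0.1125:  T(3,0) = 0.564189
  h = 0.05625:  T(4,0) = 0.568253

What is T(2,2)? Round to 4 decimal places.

0.5695

T(1,1) = 0.480350 + (0.480350 − 0.172599)/3 = 0.582934
T(2,1) = 0.547812 + (0.547812 − 0.480350)/3 = 0.570299
T(2,2) = 0.570299 + (0.570299 − 0.582934)/15 = 0.569457
(Column j=1 coincides with Simpson's rule on the same nodes.)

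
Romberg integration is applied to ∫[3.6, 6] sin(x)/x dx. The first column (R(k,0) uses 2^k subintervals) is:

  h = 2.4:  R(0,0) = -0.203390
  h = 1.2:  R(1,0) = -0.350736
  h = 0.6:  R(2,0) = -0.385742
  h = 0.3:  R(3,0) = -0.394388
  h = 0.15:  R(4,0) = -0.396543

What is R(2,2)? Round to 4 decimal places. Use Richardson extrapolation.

Richardson extrapolation on the trapezoidal column (denominator 4−1=3):
R(1,1) = -0.350736 + (-0.350736 − (-0.203390))/3 = -0.399851
R(2,1) = -0.385742 + (-0.385742 − (-0.350736))/3 = -0.397411
R(2,2) = (16·(-0.397411) − (-0.399851)) / 15 = -0.397248

-0.3972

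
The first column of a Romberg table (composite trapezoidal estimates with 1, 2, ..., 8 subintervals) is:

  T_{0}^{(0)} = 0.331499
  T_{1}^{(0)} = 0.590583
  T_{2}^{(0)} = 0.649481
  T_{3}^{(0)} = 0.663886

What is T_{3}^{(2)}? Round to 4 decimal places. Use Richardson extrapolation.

Richardson extrapolation on the trapezoidal column (denominator 4−1=3):
T_{2}^{(1)} = 0.649481 + (0.649481 − 0.590583)/3 = 0.669114
T_{3}^{(1)} = 0.663886 + (0.663886 − 0.649481)/3 = 0.668688
T_{3}^{(2)} = 0.668688 + (0.668688 − 0.669114)/15 = 0.668660

0.6687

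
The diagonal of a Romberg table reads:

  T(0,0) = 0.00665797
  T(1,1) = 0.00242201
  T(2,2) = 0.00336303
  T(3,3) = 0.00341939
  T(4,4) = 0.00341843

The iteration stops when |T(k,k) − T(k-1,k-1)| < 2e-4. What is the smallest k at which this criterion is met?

k = 3

|T(1,1) − T(0,0)| = 0.00423596 ≥ 2e-4
|T(2,2) − T(1,1)| = 0.00094102 ≥ 2e-4
|T(3,3) − T(2,2)| = 0.00005636 < 2e-4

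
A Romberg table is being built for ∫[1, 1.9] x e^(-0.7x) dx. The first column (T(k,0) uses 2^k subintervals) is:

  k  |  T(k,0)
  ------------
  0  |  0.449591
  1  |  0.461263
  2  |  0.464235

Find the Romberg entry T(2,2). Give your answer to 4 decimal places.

0.4652

Richardson extrapolation on the trapezoidal column (denominator 4−1=3):
T(1,1) = 0.461263 + (0.461263 − 0.449591)/3 = 0.465154
T(2,1) = (4·0.464235 − 0.461263) / 3 = 0.465226
T(2,2) = (16·0.465226 − 0.465154) / 15 = 0.465231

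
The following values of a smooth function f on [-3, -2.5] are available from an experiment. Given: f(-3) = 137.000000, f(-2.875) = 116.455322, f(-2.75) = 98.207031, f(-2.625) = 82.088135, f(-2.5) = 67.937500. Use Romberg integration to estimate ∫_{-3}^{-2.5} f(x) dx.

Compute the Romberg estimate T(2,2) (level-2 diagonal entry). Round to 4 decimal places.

49.8135

T(0,0) (trapezoid, 1 panel, h=0.5000): 51.234375
T(1,0) (trapezoid, 2 panels, h=0.2500): 50.168945
T(2,0) (trapezoid, 4 panels, h=0.1250): 49.902405
T(1,1) = 50.168945 + (50.168945 − 51.234375)/3 = 49.813802
T(2,1) = 49.902405 + (49.902405 − 50.168945)/3 = 49.813558
T(2,2) = 49.813558 + (49.813558 − 49.813802)/15 = 49.813542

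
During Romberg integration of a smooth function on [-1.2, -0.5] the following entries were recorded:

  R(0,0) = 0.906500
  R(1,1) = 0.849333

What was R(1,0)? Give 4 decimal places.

From R(1,1) = (4·R(1,0) − R(0,0))/3, solve for R(1,0):
4·R(1,0) = 3·0.849333 + 0.906500 = 3.454499
R(1,0) = 0.863625

0.8636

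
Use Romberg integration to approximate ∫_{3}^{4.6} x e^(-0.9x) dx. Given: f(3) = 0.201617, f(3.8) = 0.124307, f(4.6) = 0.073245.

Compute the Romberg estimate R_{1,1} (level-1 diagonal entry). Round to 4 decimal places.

0.2059

R_{0,0} (trapezoid, 1 panel, h=1.6000): 0.219890
R_{1,0} (trapezoid, 2 panels, h=0.8000): 0.209390
R_{1,1} = 0.209390 + (0.209390 − 0.219890)/3 = 0.205890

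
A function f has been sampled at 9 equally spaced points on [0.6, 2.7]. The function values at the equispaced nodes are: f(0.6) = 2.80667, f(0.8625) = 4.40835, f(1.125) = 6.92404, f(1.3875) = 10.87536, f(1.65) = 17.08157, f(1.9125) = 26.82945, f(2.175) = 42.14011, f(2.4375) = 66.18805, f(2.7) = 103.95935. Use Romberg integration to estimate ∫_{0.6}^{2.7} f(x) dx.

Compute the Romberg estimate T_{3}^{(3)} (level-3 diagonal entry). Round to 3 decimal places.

T_{0}^{(0)} (trapezoid, 1 panel, h=2.1000): 112.10432
T_{1}^{(0)} (trapezoid, 2 panels, h=1.0500): 73.98781
T_{2}^{(0)} (trapezoid, 4 panels, h=0.5250): 62.75258
T_{3}^{(0)} (trapezoid, 8 panels, h=0.2625): 59.80536
T_{1}^{(1)} = 73.98781 + (73.98781 − 112.10432)/3 = 61.28231
T_{2}^{(1)} = 62.75258 + (62.75258 − 73.98781)/3 = 59.00750
T_{3}^{(1)} = 59.80536 + (59.80536 − 62.75258)/3 = 58.82295
T_{2}^{(2)} = 59.00750 + (59.00750 − 61.28231)/15 = 58.85585
T_{3}^{(2)} = 58.82295 + (58.82295 − 59.00750)/15 = 58.81065
T_{3}^{(3)} = 58.81065 + (58.81065 − 58.85585)/63 = 58.80993

58.810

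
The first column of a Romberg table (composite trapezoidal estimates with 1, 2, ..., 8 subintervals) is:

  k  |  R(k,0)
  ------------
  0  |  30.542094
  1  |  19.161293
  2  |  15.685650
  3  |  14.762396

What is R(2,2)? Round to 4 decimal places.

14.4711

R(1,1) = 19.161293 + (19.161293 − 30.542094)/3 = 15.367693
R(2,1) = 15.685650 + (15.685650 − 19.161293)/3 = 14.527102
R(2,2) = 14.527102 + (14.527102 − 15.367693)/15 = 14.471063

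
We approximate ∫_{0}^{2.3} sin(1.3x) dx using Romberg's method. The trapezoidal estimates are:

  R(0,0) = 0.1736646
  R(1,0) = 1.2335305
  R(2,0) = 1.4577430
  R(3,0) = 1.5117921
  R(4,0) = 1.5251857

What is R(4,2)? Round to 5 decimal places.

Richardson extrapolation on the trapezoidal column (denominator 4−1=3):
R(3,1) = 1.5117921 + (1.5117921 − 1.4577430)/3 = 1.5298085
R(4,1) = 1.5251857 + (1.5251857 − 1.5117921)/3 = 1.5296502
R(4,2) = 1.5296502 + (1.5296502 − 1.5298085)/15 = 1.5296396

1.52964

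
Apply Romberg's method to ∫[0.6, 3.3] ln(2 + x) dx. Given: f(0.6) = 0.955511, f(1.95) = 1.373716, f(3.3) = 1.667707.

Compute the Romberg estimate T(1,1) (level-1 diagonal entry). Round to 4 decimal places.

3.6531

T(0,0) (trapezoid, 1 panel, h=2.7000): 3.541344
T(1,0) (trapezoid, 2 panels, h=1.3500): 3.625189
T(1,1) = 3.625189 + (3.625189 − 3.541344)/3 = 3.653137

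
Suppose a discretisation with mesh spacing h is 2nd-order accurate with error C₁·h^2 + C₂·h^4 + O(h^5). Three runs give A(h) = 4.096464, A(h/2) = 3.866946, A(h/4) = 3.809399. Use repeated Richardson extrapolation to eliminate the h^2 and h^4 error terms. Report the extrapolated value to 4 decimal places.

3.7902

First eliminate the h^2 term (factor 2^2 = 4):
  B₁ = (4·3.866946 − 4.096464)/3 = 3.790440
  B₂ = (4·3.809399 − 3.866946)/3 = 3.790217
Then eliminate the h^4 term (factor 2^4 = 16):
  (16·3.790217 − 3.790440)/15 = 3.790202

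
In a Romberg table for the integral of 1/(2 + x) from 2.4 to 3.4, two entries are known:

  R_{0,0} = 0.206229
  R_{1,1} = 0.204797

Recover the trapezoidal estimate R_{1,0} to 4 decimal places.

0.2052

From R_{1,1} = (4·R_{1,0} − R_{0,0})/3, solve for R_{1,0}:
4·R_{1,0} = 3·0.204797 + 0.206229 = 0.820620
R_{1,0} = 0.205155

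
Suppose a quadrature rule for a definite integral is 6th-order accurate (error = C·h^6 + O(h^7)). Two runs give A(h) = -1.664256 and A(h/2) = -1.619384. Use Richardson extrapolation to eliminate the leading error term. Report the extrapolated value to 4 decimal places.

The leading error scales as h^6; refining by a factor of 2 reduces it by 2^6 = 64.
Extrapolated value = (64·A(h/2) − A(h)) / (64 − 1)
= (64·(-1.619384) − (-1.664256)) / 63
= -101.976320 / 63 = -1.618672

-1.6187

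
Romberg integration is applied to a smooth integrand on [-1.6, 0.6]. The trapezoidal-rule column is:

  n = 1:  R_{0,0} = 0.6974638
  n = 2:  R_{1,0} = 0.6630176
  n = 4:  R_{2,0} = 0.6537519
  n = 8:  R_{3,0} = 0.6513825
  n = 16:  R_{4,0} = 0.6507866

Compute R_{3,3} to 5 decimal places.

R_{1,1} = 0.6630176 + (0.6630176 − 0.6974638)/3 = 0.6515355
R_{2,1} = (4·0.6537519 − 0.6630176) / 3 = 0.6506633
R_{3,1} = (4·0.6513825 − 0.6537519) / 3 = 0.6505927
R_{2,2} = 0.6506633 + (0.6506633 − 0.6515355)/15 = 0.6506052
R_{3,2} = (16·0.6505927 − 0.6506633) / 15 = 0.6505880
R_{3,3} = 0.6505880 + (0.6505880 − 0.6506052)/63 = 0.6505877

0.65059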